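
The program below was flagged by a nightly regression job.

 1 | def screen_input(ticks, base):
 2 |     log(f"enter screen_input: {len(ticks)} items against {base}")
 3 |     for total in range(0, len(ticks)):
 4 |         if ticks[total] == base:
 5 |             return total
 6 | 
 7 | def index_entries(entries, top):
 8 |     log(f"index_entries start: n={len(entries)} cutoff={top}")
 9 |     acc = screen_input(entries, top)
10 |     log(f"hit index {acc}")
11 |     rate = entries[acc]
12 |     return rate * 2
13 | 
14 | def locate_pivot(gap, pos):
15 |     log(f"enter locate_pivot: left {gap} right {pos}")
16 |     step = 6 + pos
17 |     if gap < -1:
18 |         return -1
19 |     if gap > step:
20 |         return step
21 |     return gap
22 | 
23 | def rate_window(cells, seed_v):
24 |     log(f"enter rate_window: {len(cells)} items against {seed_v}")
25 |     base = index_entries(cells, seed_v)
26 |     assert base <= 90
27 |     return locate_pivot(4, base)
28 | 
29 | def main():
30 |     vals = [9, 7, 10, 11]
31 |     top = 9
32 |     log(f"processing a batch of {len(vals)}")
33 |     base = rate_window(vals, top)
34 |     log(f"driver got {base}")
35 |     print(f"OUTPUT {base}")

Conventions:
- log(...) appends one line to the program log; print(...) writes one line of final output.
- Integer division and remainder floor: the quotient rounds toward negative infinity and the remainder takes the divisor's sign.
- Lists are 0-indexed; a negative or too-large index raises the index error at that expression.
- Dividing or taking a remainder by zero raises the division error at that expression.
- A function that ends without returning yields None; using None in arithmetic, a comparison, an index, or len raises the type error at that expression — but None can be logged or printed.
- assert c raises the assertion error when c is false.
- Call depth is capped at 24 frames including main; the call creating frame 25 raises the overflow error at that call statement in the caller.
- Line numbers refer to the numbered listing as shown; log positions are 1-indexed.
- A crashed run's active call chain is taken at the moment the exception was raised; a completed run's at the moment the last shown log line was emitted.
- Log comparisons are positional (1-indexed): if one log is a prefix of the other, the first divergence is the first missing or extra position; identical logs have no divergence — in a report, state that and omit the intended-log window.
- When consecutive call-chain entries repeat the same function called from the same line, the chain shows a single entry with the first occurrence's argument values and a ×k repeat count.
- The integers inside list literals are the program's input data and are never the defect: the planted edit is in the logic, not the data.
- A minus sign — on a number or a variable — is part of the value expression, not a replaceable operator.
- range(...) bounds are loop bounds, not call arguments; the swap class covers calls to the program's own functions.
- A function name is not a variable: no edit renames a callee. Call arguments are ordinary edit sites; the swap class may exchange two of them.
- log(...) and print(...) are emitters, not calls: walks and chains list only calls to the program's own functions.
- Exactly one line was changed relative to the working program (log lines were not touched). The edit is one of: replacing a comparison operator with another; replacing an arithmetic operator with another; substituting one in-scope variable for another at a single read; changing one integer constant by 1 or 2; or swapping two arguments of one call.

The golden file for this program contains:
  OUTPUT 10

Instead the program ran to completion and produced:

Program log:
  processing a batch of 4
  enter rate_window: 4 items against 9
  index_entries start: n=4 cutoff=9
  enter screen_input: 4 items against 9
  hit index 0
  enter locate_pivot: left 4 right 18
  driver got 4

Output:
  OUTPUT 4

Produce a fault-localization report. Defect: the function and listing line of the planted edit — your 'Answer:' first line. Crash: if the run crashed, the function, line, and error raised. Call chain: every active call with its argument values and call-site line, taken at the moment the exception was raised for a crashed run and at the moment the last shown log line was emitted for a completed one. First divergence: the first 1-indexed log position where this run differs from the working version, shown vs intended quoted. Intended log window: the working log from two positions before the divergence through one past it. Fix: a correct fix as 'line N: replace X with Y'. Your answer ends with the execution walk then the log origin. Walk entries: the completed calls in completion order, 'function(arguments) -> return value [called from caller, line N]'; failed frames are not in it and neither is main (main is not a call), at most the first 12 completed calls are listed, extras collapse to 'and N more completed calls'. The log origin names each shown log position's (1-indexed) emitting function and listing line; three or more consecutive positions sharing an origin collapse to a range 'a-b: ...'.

Answer: the defect is in rate_window at line 27.
Key fact: Log line 6 is where behavior first shows: 'enter locate_pivot: left 4 right 18' appears instead of 'enter locate_pivot: left 18 right 4'.
Call chain: main.
First divergence: position 6; shown 'enter locate_pivot: left 4 right 18' vs intended 'enter locate_pivot: left 18 right 4'.
Intended log window:
  4: enter screen_input: 4 items against 9
  5: hit index 0
  6: enter locate_pivot: left 18 right 4
  7: driver got 10
Execution walk:
  screen_input([9, 7, 10, 11], 9) -> 0  [called from index_entries, line 9]
  index_entries([9, 7, 10, 11], 9) -> 18  [called from rate_window, line 25]
  locate_pivot(4, 18) -> 4  [called from rate_window, line 27]
  rate_window([9, 7, 10, 11], 9) -> 4  [called from main, line 33]
Log origin:
  1: from main, line 32
  2: from rate_window, line 24
  3: from index_entries, line 8
  4: from screen_input, line 2
  5: from index_entries, line 10
  6: from locate_pivot, line 15
  7: from main, line 34
A correct fix: line 27: replace `locate_pivot(4, base)` with `locate_pivot(base, 4)`.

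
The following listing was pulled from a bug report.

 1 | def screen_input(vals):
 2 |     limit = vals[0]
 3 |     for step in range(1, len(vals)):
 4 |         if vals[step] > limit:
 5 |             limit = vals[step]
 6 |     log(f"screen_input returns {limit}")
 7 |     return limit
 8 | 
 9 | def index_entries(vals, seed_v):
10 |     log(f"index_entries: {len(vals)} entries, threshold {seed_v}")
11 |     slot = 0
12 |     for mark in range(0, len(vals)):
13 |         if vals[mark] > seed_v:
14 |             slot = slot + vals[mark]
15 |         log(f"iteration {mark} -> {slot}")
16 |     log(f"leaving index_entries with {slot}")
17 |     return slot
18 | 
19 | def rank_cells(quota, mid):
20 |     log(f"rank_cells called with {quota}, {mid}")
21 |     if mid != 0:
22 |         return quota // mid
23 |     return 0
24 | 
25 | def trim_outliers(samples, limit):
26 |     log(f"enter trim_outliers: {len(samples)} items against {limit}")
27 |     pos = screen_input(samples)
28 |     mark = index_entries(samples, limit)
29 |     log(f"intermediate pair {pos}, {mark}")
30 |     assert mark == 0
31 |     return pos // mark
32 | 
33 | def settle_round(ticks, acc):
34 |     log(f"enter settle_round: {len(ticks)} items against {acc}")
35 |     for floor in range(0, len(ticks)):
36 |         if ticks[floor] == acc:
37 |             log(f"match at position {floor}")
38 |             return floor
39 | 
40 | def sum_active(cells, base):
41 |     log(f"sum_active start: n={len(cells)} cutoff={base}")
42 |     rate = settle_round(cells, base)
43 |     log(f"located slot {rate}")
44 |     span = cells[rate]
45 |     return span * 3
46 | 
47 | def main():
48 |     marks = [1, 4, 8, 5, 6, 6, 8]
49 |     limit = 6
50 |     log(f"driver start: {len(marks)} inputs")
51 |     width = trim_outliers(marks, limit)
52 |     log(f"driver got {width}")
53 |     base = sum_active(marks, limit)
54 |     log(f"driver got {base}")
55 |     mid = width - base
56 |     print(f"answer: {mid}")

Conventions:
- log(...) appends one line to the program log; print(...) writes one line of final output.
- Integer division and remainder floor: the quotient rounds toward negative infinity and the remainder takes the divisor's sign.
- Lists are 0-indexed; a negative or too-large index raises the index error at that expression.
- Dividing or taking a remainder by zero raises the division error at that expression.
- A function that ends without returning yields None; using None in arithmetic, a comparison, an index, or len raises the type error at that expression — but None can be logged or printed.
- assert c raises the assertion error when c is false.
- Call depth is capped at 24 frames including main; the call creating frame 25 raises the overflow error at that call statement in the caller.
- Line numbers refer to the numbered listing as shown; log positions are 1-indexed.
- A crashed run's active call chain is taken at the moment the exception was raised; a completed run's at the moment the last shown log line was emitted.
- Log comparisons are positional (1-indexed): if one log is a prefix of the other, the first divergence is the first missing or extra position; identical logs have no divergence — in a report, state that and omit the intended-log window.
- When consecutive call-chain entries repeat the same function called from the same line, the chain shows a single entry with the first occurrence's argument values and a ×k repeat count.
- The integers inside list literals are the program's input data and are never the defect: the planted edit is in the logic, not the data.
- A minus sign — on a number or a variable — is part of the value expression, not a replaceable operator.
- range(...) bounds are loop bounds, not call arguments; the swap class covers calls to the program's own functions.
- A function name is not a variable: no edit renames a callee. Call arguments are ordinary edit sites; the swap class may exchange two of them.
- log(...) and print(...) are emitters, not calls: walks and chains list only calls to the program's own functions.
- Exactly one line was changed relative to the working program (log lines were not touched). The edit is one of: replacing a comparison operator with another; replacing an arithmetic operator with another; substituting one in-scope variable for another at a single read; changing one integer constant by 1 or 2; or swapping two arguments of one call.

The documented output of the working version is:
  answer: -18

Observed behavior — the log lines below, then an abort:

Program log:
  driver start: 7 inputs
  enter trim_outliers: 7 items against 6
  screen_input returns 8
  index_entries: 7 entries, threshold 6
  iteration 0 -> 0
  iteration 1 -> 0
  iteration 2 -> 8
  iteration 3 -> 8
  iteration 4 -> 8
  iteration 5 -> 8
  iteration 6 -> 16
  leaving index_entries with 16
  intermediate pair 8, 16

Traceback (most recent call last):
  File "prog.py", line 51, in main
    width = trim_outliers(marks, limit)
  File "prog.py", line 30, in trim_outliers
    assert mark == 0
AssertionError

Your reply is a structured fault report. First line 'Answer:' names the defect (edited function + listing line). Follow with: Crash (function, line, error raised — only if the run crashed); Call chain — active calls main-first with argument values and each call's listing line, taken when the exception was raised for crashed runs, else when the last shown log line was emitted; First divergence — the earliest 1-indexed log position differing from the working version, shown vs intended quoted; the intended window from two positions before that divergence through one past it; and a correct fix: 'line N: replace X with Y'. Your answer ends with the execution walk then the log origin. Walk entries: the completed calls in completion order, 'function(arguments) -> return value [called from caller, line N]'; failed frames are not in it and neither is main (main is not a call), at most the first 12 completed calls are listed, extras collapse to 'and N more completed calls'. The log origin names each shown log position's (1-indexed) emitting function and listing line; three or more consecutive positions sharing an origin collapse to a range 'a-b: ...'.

Answer: the defect is in trim_outliers at line 30.
Core observation: The log ends early — 13 lines, where the working version next logs 'driver got 0'.
Crash: trim_outliers, line 30, AssertionError.
Call chain: main -> trim_outliers([1, 4, 8, 5, 6, 6, 8], 6) (called at line 51).
First divergence: position 14 — the faulty run's log ends after 13 lines; the working version continues with 'driver got 0'.
Intended log window:
  12: leaving index_entries with 16
  13: intermediate pair 8, 16
  14: driver got 0
  15: sum_active start: n=7 cutoff=6
Execution walk:
  screen_input([1, 4, 8, 5, 6, 6, 8]) -> 8  [called from trim_outliers, line 27]
  index_entries([1, 4, 8, 5, 6, 6, 8], 6) -> 16  [called from trim_outliers, line 28]
Log origins:
  1: from main, line 50
  2: from trim_outliers, line 26
  3: from screen_input, line 6
  4: from index_entries, line 10
  5-11: from index_entries, line 15
  12: from index_entries, line 16
  13: from trim_outliers, line 29
A correct fix: line 30: replace `==` with `>`.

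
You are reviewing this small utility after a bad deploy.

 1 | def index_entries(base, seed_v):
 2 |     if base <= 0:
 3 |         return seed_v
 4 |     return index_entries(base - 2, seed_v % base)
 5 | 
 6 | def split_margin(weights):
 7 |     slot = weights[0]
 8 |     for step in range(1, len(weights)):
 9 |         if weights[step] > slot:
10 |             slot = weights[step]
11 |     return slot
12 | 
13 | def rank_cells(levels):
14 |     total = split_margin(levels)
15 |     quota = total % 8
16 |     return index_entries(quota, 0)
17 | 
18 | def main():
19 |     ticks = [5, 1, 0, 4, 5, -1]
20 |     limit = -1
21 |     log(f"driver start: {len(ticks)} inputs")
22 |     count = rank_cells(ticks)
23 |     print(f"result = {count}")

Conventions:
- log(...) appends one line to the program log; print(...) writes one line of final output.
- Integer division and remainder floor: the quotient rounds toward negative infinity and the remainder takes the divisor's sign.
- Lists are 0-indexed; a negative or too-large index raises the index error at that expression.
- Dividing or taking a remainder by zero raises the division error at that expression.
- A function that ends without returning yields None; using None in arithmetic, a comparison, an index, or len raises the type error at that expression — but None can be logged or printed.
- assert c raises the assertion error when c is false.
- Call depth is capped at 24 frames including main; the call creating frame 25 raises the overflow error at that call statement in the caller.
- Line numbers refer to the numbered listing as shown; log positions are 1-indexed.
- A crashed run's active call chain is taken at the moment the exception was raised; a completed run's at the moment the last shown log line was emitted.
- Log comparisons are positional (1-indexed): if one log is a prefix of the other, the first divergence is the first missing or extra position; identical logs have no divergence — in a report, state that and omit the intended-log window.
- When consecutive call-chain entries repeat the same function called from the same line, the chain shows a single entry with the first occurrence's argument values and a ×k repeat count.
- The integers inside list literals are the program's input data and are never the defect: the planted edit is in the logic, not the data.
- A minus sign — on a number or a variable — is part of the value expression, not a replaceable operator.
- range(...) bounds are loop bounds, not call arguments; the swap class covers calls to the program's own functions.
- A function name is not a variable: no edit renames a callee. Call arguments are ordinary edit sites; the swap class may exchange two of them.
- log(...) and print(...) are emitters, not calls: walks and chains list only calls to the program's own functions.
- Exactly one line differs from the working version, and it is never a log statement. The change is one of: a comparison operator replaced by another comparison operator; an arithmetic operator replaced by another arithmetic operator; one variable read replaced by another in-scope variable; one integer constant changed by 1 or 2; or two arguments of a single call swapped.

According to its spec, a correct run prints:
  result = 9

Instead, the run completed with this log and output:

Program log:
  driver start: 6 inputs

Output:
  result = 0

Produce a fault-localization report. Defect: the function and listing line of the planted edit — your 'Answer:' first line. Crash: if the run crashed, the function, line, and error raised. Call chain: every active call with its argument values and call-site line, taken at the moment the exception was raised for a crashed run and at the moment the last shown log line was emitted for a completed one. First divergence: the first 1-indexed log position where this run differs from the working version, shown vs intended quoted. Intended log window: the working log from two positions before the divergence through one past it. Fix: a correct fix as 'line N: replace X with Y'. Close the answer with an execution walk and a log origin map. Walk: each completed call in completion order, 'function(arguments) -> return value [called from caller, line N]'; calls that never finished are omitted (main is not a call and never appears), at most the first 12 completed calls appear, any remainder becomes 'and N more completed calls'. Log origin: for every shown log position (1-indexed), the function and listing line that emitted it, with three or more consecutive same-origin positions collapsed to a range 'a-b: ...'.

Answer: the defect is in index_entries at line 4.
Core observation: The logs agree in full; only the final output differs.
Call chain: main.
First divergence: none; the two logs match at every position.
Execution walk:
  split_margin([5, 1, 0, 4, 5, -1]) -> 5  [called from rank_cells, line 14]
  index_entries(-1, 0) -> 0  [called from index_entries, line 4]
  index_entries(1, 0) -> 0  [called from index_entries, line 4]
  index_entries(3, 0) -> 0  [called from index_entries, line 4]
  index_entries(5, 0) -> 0  [called from rank_cells, line 16]
  rank_cells([5, 1, 0, 4, 5, -1]) -> 0  [called from main, line 22]
Log origin:
  1: emitted by main (line 21)
A correct fix: line 4: replace `%` with `+`.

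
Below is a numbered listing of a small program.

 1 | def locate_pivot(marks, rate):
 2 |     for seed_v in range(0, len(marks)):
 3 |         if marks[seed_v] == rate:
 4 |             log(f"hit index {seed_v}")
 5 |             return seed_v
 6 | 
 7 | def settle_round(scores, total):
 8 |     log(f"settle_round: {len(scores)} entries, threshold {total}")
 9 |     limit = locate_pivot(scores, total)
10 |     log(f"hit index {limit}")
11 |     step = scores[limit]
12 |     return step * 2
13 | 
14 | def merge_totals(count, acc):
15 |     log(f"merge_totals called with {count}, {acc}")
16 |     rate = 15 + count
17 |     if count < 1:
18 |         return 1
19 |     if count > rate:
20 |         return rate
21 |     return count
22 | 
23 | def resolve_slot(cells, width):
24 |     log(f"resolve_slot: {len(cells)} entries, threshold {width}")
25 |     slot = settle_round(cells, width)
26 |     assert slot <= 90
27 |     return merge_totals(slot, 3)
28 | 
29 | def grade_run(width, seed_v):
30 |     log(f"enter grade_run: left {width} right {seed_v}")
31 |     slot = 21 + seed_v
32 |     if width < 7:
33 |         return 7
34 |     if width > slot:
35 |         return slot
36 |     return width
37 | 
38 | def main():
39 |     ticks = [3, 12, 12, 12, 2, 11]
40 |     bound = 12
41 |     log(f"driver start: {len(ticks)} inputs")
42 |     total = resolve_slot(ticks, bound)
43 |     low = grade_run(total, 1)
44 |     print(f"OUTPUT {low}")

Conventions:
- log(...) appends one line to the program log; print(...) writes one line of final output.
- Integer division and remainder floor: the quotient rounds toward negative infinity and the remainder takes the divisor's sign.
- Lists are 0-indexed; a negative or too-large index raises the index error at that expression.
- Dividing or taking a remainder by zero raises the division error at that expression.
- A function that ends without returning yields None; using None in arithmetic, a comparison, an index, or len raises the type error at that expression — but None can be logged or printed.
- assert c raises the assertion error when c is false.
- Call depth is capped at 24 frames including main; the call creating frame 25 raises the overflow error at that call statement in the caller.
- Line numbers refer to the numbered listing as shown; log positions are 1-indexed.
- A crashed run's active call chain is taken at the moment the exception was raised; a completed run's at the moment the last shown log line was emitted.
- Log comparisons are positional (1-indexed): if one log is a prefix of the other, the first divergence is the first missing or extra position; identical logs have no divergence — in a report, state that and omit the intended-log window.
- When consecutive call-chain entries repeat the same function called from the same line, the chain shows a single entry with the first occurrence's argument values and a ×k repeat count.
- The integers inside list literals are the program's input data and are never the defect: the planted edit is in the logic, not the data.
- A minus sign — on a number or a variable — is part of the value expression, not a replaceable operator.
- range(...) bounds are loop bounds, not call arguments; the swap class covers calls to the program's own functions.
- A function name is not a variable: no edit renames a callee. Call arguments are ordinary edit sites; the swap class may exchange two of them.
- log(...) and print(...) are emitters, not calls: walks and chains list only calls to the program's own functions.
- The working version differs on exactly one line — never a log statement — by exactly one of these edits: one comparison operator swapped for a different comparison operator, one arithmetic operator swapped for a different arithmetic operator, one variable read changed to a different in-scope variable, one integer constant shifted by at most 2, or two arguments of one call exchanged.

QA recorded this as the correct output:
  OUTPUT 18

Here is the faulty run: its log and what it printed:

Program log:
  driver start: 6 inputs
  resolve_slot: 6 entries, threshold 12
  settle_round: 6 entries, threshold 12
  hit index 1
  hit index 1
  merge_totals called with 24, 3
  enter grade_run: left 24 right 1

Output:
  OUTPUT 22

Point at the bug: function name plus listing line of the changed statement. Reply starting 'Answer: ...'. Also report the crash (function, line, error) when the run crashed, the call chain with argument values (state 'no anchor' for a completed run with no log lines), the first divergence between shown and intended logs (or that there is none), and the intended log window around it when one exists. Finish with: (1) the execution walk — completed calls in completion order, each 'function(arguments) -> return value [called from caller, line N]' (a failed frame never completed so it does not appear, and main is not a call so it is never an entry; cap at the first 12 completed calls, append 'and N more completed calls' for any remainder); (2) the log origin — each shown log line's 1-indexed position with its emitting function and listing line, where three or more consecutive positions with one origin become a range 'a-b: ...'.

Answer: the defect is in merge_totals at line 16.
Key fact: Position 7 is the first bad log line: 'enter grade_run: left 24 right 1' should read 'enter grade_run: left 18 right 1'.
Call chain: main -> grade_run(24, 1) (called at line 43).
First divergence: at position 7 the run shows 'enter grade_run: left 24 right 1' where the working version logs 'enter grade_run: left 18 right 1'.
Intended log window:
  5: hit index 1
  6: merge_totals called with 24, 3
  7: enter grade_run: left 18 right 1
Execution walk:
  locate_pivot([3, 12, 12, 12, 2, 11], 12) -> 1  [called from settle_round, line 9]
  settle_round([3, 12, 12, 12, 2, 11], 12) -> 24  [called from resolve_slot, line 25]
  merge_totals(24, 3) -> 24  [called from resolve_slot, line 27]
  resolve_slot([3, 12, 12, 12, 2, 11], 12) -> 24  [called from main, line 42]
  grade_run(24, 1) -> 22  [called from main, line 43]
Origin of each log line:
  1: from main, line 41
  2: from resolve_slot, line 24
  3: from settle_round, line 8
  4: from locate_pivot, line 4
  5: from settle_round, line 10
  6: from merge_totals, line 15
  7: from grade_run, line 30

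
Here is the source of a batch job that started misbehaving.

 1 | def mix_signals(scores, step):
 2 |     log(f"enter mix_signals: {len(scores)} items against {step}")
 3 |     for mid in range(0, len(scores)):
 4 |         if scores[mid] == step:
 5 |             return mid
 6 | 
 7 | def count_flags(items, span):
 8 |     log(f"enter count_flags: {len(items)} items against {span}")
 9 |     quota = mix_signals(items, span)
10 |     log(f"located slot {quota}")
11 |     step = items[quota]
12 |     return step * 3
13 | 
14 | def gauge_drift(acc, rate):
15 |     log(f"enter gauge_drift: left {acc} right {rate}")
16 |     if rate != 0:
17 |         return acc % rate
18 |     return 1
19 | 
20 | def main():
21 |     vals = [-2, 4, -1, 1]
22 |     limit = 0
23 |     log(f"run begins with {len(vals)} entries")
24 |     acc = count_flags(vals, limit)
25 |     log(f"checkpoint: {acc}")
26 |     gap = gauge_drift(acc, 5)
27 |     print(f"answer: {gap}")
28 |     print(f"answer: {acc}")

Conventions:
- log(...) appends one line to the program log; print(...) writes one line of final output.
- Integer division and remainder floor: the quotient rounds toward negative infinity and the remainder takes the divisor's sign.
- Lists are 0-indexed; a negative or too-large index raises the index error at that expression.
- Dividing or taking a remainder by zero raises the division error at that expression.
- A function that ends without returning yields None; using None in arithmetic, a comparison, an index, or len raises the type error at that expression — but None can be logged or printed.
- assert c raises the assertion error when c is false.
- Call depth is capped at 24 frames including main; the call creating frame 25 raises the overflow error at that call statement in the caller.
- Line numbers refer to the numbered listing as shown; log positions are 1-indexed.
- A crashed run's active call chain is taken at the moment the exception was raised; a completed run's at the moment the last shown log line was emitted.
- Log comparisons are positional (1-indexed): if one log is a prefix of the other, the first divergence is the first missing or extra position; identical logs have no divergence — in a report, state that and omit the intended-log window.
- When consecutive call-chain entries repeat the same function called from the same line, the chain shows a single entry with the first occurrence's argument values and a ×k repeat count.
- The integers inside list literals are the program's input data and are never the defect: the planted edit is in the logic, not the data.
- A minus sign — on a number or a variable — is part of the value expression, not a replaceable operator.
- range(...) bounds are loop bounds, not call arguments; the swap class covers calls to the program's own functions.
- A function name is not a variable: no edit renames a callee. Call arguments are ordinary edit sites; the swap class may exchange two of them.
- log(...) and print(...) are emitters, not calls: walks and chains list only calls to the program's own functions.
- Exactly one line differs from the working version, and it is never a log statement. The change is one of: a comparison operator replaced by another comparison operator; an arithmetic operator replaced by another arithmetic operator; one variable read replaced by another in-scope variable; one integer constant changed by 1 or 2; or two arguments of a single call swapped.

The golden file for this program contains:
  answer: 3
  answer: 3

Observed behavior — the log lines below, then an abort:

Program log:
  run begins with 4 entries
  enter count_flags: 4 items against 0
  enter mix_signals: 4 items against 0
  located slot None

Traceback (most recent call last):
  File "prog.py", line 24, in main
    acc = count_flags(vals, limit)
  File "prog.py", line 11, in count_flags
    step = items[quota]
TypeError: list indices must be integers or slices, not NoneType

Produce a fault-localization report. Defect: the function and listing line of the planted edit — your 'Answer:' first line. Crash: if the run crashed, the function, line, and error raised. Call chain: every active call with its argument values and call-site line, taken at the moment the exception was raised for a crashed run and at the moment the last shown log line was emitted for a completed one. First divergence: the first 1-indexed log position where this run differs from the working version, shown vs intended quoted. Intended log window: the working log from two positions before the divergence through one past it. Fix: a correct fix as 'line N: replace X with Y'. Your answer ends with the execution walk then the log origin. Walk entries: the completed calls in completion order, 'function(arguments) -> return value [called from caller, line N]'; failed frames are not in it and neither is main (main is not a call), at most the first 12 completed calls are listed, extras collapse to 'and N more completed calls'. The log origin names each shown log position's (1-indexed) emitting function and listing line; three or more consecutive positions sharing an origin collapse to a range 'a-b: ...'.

Answer: the defect is in main at line 22.
Key observation: Position 2 is the first bad log line: 'enter count_flags: 4 items against 0' should read 'enter count_flags: 4 items against 1'.
Crash: count_flags, line 11, TypeError.
Call chain: main -> count_flags([-2, 4, -1, 1], 0) (called at line 24).
First divergence: position 2 — the shown line 'enter count_flags: 4 items against 0' should read 'enter count_flags: 4 items against 1'.
Intended log window:
  1: run begins with 4 entries
  2: enter count_flags: 4 items against 1
  3: enter mix_signals: 4 items against 1
Execution walk:
  mix_signals([-2, 4, -1, 1], 0) -> None  [called from count_flags, line 9]
Log origins:
  1: from main, line 23
  2: from count_flags, line 8
  3: from mix_signals, line 2
  4: from count_flags, line 10
A correct fix: line 22: replace `0` with `1`.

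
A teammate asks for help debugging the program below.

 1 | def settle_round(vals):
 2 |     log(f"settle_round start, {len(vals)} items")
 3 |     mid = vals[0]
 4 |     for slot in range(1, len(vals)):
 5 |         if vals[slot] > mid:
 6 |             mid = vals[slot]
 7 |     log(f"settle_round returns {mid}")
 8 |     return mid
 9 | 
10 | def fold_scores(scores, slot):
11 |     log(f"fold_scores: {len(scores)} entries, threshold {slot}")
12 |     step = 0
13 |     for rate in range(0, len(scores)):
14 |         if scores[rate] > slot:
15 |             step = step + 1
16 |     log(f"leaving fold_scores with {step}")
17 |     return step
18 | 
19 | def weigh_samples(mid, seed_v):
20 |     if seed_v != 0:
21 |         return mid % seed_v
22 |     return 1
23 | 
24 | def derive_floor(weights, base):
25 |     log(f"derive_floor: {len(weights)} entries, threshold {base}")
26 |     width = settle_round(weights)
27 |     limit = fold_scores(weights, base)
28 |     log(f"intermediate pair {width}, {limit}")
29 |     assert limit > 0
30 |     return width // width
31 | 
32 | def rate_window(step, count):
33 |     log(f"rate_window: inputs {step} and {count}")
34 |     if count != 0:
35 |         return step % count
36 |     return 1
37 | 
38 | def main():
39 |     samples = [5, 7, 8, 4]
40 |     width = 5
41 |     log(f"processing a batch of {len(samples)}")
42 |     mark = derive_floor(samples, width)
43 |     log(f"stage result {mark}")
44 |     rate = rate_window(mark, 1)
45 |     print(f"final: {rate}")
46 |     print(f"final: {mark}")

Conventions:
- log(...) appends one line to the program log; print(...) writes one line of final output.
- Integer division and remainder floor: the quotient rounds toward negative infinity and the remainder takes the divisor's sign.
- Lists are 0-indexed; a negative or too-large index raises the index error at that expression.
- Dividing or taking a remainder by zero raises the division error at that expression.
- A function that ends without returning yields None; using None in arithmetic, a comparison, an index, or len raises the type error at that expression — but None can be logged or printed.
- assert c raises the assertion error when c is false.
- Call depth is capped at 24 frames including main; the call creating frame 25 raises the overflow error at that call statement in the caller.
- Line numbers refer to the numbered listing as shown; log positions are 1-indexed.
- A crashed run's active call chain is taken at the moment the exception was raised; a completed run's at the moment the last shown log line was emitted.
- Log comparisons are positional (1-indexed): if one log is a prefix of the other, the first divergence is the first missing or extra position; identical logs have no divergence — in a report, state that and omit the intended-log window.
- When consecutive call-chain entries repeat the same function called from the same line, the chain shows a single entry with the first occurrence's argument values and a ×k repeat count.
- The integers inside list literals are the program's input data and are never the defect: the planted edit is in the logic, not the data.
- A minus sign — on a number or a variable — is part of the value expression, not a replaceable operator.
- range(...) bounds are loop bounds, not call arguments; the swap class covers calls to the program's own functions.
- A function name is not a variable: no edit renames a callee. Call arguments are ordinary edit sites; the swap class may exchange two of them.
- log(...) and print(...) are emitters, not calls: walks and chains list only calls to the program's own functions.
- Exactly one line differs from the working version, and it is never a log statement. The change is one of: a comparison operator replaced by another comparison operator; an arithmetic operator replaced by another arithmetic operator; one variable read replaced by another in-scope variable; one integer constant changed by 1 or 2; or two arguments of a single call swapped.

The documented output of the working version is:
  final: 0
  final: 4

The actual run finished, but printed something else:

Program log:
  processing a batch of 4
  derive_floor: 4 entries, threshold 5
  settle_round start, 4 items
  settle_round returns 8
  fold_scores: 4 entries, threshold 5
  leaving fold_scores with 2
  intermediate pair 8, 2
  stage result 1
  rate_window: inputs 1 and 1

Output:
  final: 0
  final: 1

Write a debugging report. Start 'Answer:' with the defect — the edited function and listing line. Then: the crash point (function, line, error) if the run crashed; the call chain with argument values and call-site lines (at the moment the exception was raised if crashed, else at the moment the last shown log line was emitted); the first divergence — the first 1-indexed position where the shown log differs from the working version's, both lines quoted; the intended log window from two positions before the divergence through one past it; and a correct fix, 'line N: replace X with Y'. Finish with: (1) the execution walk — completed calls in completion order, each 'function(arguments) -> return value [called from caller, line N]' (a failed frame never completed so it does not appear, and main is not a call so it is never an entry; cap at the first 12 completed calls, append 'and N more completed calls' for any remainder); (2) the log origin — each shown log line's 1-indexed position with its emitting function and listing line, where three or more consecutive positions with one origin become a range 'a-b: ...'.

Answer: the defect is in derive_floor at line 30.
The tell: Position 8 is the first bad log line: 'stage result 1' should read 'stage result 4'.
Call chain: main -> rate_window(1, 1) (called at line 44).
First divergence: position 8 — the shown line 'stage result 1' should read 'stage result 4'.
Intended log window:
  6: leaving fold_scores with 2
  7: intermediate pair 8, 2
  8: stage result 4
  9: rate_window: inputs 4 and 1
Execution walk:
  settle_round([5, 7, 8, 4]) -> 8  [called from derive_floor, line 26]
  fold_scores([5, 7, 8, 4], 5) -> 2  [called from derive_floor, line 27]
  derive_floor([5, 7, 8, 4], 5) -> 1  [called from main, line 42]
  rate_window(1, 1) -> 0  [called from main, line 44]
Origin of each log line:
  1: logged in main at line 41
  2: logged in derive_floor at line 25
  3: logged in settle_round at line 2
  4: logged in settle_round at line 7
  5: logged in fold_scores at line 11
  6: logged in fold_scores at line 16
  7: logged in derive_floor at line 28
  8: logged in main at line 43
  9: logged in rate_window at line 33
A correct fix: line 30: replace `width // width` with `width // limit`.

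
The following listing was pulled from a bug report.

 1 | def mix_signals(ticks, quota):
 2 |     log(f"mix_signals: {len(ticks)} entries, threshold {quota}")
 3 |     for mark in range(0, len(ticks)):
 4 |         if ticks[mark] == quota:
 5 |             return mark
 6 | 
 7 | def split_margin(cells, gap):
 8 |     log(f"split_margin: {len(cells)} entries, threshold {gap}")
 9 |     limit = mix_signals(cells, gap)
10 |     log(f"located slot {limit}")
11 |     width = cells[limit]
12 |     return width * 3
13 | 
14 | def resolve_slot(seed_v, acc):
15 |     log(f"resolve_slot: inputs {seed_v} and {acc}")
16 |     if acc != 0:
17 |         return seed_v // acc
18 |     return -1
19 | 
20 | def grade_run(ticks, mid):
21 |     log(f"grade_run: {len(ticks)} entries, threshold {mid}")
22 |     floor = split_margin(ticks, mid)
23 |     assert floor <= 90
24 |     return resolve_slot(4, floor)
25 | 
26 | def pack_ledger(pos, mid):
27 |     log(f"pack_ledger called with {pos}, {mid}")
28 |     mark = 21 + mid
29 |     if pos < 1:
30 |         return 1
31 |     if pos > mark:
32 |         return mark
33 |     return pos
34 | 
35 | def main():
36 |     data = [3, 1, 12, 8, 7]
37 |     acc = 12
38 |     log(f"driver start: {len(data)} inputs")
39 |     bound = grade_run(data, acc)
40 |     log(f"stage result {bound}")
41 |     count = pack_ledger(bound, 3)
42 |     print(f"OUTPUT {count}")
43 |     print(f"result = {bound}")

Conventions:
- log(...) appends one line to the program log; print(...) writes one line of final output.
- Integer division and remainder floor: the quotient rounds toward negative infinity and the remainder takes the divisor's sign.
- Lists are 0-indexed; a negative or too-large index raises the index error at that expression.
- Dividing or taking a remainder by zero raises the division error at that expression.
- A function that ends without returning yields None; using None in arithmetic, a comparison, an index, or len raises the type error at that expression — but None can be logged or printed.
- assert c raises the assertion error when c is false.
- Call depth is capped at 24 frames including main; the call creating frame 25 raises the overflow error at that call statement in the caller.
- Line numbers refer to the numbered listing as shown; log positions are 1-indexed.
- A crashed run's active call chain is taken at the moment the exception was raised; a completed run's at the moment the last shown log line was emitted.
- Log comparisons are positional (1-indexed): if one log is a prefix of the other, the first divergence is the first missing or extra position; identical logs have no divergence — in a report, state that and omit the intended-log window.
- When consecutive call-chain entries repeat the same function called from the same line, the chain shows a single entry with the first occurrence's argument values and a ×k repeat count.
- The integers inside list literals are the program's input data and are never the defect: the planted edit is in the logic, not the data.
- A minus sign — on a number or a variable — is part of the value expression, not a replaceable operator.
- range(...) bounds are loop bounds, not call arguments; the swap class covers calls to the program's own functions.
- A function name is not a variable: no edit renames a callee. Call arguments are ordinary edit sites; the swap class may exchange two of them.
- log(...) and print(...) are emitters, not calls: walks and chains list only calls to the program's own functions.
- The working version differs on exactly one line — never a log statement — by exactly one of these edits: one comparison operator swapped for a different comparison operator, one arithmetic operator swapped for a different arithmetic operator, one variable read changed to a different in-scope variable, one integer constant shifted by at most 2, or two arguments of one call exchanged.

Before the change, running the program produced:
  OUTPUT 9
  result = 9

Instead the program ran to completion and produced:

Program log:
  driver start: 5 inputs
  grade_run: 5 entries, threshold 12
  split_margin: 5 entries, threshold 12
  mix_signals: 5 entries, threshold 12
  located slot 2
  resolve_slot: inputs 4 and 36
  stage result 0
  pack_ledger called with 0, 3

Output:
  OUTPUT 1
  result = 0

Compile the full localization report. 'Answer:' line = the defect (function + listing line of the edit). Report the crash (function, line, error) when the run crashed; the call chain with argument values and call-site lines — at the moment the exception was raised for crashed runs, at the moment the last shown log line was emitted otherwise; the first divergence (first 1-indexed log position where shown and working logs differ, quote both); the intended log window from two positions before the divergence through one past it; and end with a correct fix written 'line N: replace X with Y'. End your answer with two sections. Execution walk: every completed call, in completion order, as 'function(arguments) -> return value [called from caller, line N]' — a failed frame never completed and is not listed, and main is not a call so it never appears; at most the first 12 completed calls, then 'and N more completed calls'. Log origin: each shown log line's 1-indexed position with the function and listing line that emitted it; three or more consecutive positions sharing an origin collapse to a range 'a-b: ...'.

Answer: the defect is in grade_run at line 24.
The tell: Everything matches until log position 6, which reads 'resolve_slot: inputs 4 and 36' in place of 'resolve_slot: inputs 36 and 4'.
Call chain: main -> pack_ledger(0, 3) (called at line 41).
First divergence: position 6 — shown 'resolve_slot: inputs 4 and 36', intended 'resolve_slot: inputs 36 and 4'.
Intended log window:
  4: mix_signals: 5 entries, threshold 12
  5: located slot 2
  6: resolve_slot: inputs 36 and 4
  7: stage result 9
Execution walk:
  mix_signals([3, 1, 12, 8, 7], 12) -> 2  [called from split_margin, line 9]
  split_margin([3, 1, 12, 8, 7], 12) -> 36  [called from grade_run, line 22]
  resolve_slot(4, 36) -> 0  [called from grade_run, line 24]
  grade_run([3, 1, 12, 8, 7], 12) -> 0  [called from main, line 39]
  pack_ledger(0, 3) -> 1  [called from main, line 41]
Origin of each log line:
  1: logged in main at line 38
  2: logged in grade_run at line 21
  3: logged in split_margin at line 8
  4: logged in mix_signals at line 2
  5: logged in split_margin at line 10
  6: logged in resolve_slot at line 15
  7: logged in main at line 40
  8: logged in pack_ledger at line 27
A correct fix: line 24: replace `resolve_slot(4, floor)` with `resolve_slot(floor, 4)`.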